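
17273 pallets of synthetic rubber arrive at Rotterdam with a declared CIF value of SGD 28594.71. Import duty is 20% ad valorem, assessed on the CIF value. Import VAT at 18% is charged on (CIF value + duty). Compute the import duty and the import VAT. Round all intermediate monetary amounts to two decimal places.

Import duty: SGD 5718.94; import VAT: SGD 6176.46

Import duty = 28594.71 × 20% = 5718.94
VAT base = CIF + duty = 28594.71 + 5718.94 = 34313.65
Import VAT = 34313.65 × 18% = 6176.46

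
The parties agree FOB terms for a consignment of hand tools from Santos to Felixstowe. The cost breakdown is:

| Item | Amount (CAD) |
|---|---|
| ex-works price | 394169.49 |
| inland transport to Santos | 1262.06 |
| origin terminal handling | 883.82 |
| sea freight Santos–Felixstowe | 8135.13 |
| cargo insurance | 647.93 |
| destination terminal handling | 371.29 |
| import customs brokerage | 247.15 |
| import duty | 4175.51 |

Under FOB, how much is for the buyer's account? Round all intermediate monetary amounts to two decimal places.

FOB: the seller bears costs until goods are on board at the origin port; the buyer bears freight, insurance and all costs thereafter.
Seller's account: goods 394169.49 + inland to port 1262.06 + origin terminal 883.82 = 396315.37
Buyer's account: freight 8135.13 + insurance 647.93 + destination terminal 371.29 + brokerage 247.15 + duty 4175.51 = 13577.01

Buyer's account: CAD 13577.01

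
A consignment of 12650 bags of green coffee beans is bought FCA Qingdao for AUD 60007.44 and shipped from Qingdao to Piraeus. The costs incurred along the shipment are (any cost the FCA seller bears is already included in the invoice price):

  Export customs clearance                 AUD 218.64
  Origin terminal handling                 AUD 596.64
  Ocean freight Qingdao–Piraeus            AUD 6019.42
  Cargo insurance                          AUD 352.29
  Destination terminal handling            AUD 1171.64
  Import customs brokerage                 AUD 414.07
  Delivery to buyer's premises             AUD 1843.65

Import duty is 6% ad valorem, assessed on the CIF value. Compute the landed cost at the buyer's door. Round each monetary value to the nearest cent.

Total landed cost: AUD 74423.70

FCA: the seller delivers export-cleared goods to the carrier; the buyer bears costs from that point.
Already in the invoice (seller's account under FCA): export clearance — exclude.
CIF value = FCA price + origin terminal + freight + insurance = 60007.44 + 596.64 + 6019.42 + 352.29 = 66975.79
Import duty = 66975.79 × 6% = 4018.55
Buyer bears: origin terminal 596.64 + freight 6019.42 + insurance 352.29 + destination terminal 1171.64 + brokerage 414.07 + delivery 1843.65 + duty 4018.55 = 14416.26
Landed cost = invoice 60007.44 + 14416.26 = 74423.70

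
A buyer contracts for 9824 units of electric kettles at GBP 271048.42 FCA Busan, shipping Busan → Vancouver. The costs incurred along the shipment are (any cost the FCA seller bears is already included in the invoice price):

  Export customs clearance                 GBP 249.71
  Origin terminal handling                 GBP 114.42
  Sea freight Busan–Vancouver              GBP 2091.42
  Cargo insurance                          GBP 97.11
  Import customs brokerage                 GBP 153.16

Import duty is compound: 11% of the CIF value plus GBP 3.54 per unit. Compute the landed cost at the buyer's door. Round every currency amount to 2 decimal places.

FCA: the seller delivers export-cleared goods to the carrier; the buyer bears costs from that point.
Already in the invoice (seller's account under FCA): export clearance — exclude.
CIF value = FCA price + origin terminal + freight + insurance = 271048.42 + 114.42 + 2091.42 + 97.11 = 273351.37
Ad valorem component: 273351.37 × 11% = 30068.65
Specific component: 9824 × 3.54 = 34776.96
Import duty = 30068.65 + 34776.96 = 64845.61
Buyer bears: origin terminal 114.42 + freight 2091.42 + insurance 97.11 + brokerage 153.16 + duty 64845.61 = 67301.72
Landed cost = invoice 271048.42 + 67301.72 = 338350.14

Total landed cost: GBP 338350.14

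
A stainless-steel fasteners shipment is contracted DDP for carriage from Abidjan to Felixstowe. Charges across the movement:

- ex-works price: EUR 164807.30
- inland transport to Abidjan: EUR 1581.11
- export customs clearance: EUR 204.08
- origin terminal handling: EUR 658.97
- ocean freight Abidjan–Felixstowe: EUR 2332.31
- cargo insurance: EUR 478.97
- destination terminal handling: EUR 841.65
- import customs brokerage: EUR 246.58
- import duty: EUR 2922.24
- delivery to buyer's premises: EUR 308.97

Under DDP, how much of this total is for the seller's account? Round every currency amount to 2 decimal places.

DDP: the seller bears all costs including import duty.
Seller's account: goods 164807.30 + inland to port 1581.11 + export clearance 204.08 + origin terminal 658.97 + freight 2332.31 + insurance 478.97 + destination terminal 841.65 + brokerage 246.58 + duty 2922.24 + delivery 308.97 = 174382.18
Buyer's account: 0.00

Seller's account: EUR 174382.18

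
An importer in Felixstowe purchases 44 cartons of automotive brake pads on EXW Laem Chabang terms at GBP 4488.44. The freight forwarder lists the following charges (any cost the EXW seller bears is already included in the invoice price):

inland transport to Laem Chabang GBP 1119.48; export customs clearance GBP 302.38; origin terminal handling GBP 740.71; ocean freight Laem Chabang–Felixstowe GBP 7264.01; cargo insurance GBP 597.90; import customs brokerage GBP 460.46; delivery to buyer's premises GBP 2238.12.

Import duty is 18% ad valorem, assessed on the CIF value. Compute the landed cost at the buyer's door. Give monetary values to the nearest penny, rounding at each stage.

EXW: the seller makes goods available at their premises; the buyer bears all onward costs.
CIF value = EXW price + inland to port + export clearance + origin terminal + freight + insurance = 4488.44 + 1119.48 + 302.38 + 740.71 + 7264.01 + 597.90 = 14512.92
Import duty = 14512.92 × 18% = 2612.33
Buyer bears: inland to port 1119.48 + export clearance 302.38 + origin terminal 740.71 + freight 7264.01 + insurance 597.90 + brokerage 460.46 + delivery 2238.12 + duty 2612.33 = 15335.39
Landed cost = invoice 4488.44 + 15335.39 = 19823.83

Total landed cost: GBP 19823.83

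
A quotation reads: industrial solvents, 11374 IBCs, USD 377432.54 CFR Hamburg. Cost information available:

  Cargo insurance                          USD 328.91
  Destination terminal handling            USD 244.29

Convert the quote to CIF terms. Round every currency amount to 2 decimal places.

CIF price: USD 377761.45

Not relevant to the conversion: destination terminal — on the buyer under both terms; not part of either seller's price.
From CFR to CIF, the seller additionally bears: insurance.
CIF price = 377432.54 + 328.91 = 377761.45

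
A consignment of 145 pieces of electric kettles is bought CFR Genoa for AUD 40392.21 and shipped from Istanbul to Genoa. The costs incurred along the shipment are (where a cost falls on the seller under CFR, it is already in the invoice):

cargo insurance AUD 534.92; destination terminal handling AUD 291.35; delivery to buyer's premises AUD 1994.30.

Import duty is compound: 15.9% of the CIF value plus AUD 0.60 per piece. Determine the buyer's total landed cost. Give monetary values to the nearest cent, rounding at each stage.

CFR: the seller pays costs through ocean freight to the destination port, but not insurance.
CIF value = CFR price + insurance = 40392.21 + 534.92 = 40927.13
Ad valorem component: 40927.13 × 15.9% = 6507.41
Specific component: 145 × 0.60 = 87.00
Import duty = 6507.41 + 87.00 = 6594.41
Buyer bears: insurance 534.92 + destination terminal 291.35 + delivery 1994.30 + duty 6594.41 = 9414.98
Landed cost = invoice 40392.21 + 9414.98 = 49807.19

Total landed cost: AUD 49807.19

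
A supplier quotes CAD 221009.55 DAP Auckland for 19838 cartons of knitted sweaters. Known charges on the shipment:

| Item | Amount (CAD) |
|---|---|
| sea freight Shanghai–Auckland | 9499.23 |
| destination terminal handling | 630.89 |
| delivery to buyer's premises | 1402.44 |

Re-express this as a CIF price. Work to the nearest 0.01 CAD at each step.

Not relevant to the conversion: freight — on the seller under both DAP and CIF; already in the DAP price and stays in the CIF price.
From DAP to CIF, the seller no longer bears: destination terminal, delivery.
CIF price = 221009.55 − 630.89 − 1402.44 = 218976.22

CIF price: CAD 218976.22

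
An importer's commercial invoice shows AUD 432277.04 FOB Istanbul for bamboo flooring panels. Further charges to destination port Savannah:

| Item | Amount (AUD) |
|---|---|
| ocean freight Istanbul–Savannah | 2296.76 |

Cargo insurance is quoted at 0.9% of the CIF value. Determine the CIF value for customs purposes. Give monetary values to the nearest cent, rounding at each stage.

Let C be the CIF value. C = FOB price + freight + 0.9% × C
C − 0.9% × C = 432277.04 + 2296.76
0.991 × C = 434573.80
C = 434573.80 / 0.991 = 438520.48
Insurance premium = 0.9% × 438520.48 = 3946.68

CIF value: AUD 438520.48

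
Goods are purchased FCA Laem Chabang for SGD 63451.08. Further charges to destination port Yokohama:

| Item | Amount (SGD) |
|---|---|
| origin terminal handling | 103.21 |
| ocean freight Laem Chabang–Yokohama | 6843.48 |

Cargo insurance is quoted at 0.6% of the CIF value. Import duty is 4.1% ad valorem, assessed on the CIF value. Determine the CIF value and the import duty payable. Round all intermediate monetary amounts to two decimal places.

CIF value: SGD 70822.71; import duty: SGD 2903.73

Let C be the CIF value. C = FCA price + pre-shipment costs + freight + 0.6% × C
C − 0.6% × C = 63451.08 + 103.21 + 6843.48
0.994 × C = 70397.77
C = 70397.77 / 0.994 = 70822.71
Insurance premium = 0.6% × 70822.71 = 424.94
Import duty = 70822.71 × 4.1% = 2903.73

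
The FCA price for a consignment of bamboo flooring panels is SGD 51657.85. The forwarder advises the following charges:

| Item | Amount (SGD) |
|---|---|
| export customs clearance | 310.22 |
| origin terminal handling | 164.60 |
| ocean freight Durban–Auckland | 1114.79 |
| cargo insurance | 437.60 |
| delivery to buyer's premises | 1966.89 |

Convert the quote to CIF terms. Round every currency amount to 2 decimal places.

Not relevant to the conversion: export clearance — on the seller under both FCA and CIF; already in the FCA price and stays in the CIF price. delivery — on the buyer under both terms; not part of either seller's price.
From FCA to CIF, the seller additionally bears: origin terminal, freight, insurance.
CIF price = 51657.85 + 164.60 + 1114.79 + 437.60 = 53374.84

CIF price: SGD 53374.84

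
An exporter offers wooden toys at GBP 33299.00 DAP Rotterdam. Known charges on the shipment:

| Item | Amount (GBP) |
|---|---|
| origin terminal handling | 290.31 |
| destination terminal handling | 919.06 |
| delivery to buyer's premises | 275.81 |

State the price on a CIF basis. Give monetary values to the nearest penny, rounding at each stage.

Not relevant to the conversion: origin terminal — on the seller under both DAP and CIF; already in the DAP price and stays in the CIF price.
From DAP to CIF, the seller no longer bears: destination terminal, delivery.
CIF price = 33299.00 − 919.06 − 275.81 = 32104.13

CIF price: GBP 32104.13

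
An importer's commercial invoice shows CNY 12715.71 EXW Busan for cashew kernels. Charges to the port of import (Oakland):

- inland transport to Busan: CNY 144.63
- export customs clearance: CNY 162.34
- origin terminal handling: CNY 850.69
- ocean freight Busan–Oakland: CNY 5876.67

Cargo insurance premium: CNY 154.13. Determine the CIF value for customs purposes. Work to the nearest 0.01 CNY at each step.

CIF value: CNY 19904.17

CIF = EXW price + pre-shipment costs + freight + insurance
CIF = 12715.71 + 144.63 + 162.34 + 850.69 + 5876.67 + 154.13 = 19904.17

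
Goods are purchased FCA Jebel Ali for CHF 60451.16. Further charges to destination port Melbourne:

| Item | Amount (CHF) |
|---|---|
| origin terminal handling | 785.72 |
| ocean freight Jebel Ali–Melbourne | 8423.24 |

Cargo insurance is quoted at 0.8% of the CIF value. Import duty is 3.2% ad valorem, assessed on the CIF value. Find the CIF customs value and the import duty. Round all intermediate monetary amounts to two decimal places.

Let C be the CIF value. C = FCA price + pre-shipment costs + freight + 0.8% × C
C − 0.8% × C = 60451.16 + 785.72 + 8423.24
0.992 × C = 69660.12
C = 69660.12 / 0.992 = 70221.90
Insurance premium = 0.8% × 70221.90 = 561.78
Import duty = 70221.90 × 3.2% = 2247.10

CIF value: CHF 70221.90; import duty: CHF 2247.10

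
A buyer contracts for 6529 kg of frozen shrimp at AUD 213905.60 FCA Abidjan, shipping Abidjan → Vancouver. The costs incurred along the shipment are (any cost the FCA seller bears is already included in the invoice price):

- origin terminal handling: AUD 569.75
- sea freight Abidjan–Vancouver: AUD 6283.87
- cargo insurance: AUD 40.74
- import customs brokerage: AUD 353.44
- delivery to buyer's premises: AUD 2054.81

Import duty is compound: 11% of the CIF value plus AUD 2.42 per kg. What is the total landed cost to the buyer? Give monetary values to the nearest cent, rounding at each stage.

FCA: the seller delivers export-cleared goods to the carrier; the buyer bears costs from that point.
CIF value = FCA price + origin terminal + freight + insurance = 213905.60 + 569.75 + 6283.87 + 40.74 = 220799.96
Ad valorem component: 220799.96 × 11% = 24288.00
Specific component: 6529 × 2.42 = 15800.18
Import duty = 24288.00 + 15800.18 = 40088.18
Buyer bears: origin terminal 569.75 + freight 6283.87 + insurance 40.74 + brokerage 353.44 + delivery 2054.81 + duty 40088.18 = 49390.79
Landed cost = invoice 213905.60 + 49390.79 = 263296.39

Total landed cost: AUD 263296.39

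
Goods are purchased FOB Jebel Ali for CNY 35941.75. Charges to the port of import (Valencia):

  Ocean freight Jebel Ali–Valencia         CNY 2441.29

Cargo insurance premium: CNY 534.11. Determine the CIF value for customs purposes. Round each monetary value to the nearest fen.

CIF value: CNY 38917.15

CIF = FOB price + freight + insurance
CIF = 35941.75 + 2441.29 + 534.11 = 38917.15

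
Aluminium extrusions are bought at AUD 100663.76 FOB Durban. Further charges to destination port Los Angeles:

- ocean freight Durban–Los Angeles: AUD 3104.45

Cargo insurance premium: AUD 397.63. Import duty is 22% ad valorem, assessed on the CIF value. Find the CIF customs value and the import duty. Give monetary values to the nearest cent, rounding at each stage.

CIF value: AUD 104165.84; import duty: AUD 22916.48

CIF = FOB price + freight + insurance
CIF = 100663.76 + 3104.45 + 397.63 = 104165.84
Import duty = 104165.84 × 22% = 22916.48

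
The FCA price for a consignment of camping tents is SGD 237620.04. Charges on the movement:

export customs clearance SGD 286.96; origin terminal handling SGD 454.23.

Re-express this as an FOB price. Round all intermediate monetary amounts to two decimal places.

FOB price: SGD 238074.27

Not relevant to the conversion: export clearance — on the seller under both FCA and FOB; already in the FCA price and stays in the FOB price.
From FCA to FOB, the seller additionally bears: origin terminal.
FOB price = 237620.04 + 454.23 = 238074.27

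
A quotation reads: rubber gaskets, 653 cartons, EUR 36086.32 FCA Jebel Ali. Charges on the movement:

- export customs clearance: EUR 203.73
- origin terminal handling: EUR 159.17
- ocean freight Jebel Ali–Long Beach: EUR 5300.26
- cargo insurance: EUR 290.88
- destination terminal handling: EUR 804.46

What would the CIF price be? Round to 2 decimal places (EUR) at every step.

CIF price: EUR 41836.63

Not relevant to the conversion: export clearance — on the seller under both FCA and CIF; already in the FCA price and stays in the CIF price. destination terminal — on the buyer under both terms; not part of either seller's price.
From FCA to CIF, the seller additionally bears: origin terminal, freight, insurance.
CIF price = 36086.32 + 159.17 + 5300.26 + 290.88 = 41836.63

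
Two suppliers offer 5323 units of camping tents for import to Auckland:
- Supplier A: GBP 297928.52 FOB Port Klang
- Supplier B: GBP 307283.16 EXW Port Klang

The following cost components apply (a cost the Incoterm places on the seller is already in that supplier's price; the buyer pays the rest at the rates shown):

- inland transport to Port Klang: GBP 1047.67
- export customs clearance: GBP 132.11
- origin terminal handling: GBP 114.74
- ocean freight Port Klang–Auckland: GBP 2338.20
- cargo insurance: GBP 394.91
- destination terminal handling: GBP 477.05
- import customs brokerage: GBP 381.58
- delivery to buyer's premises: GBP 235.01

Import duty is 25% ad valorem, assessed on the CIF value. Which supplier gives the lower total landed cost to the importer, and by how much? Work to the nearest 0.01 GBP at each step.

Supplier A is cheaper by GBP 13311.45

Supplier A (FOB):
CIF value = FOB price + freight + insurance = 297928.52 + 2338.20 + 394.91 = 300661.63
Import duty = 300661.63 × 25% = 75165.41
Buyer bears (A): 2338.20 + 394.91 + 477.05 + 381.58 + 235.01 = 3826.75
Landed cost (A) = invoice 297928.52 + 3826.75 + duty 75165.41 = 376920.68
Supplier B (EXW):
CIF value = EXW price + inland to port + export clearance + origin terminal + freight + insurance = 307283.16 + 1047.67 + 132.11 + 114.74 + 2338.20 + 394.91 = 311310.79
Import duty = 311310.79 × 25% = 77827.70
Buyer bears (B): 1047.67 + 132.11 + 114.74 + 2338.20 + 394.91 + 477.05 + 381.58 + 235.01 = 5121.27
Landed cost (B) = invoice 307283.16 + 5121.27 + duty 77827.70 = 390232.13
Difference = |376920.68 − 390232.13| = 13311.45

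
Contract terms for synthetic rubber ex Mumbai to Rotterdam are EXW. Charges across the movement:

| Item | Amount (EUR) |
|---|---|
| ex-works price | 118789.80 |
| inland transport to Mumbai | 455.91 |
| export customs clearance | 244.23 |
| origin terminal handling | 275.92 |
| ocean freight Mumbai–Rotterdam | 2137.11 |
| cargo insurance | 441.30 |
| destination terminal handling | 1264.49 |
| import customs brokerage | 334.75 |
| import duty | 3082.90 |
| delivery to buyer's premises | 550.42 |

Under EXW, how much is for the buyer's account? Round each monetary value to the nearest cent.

Buyer's account: EUR 8787.03

EXW: the seller makes goods available at their premises; the buyer bears all onward costs.
Seller's account: goods 118789.80 = 118789.80
Buyer's account: inland to port 455.91 + export clearance 244.23 + origin terminal 275.92 + freight 2137.11 + insurance 441.30 + destination terminal 1264.49 + brokerage 334.75 + duty 3082.90 + delivery 550.42 = 8787.03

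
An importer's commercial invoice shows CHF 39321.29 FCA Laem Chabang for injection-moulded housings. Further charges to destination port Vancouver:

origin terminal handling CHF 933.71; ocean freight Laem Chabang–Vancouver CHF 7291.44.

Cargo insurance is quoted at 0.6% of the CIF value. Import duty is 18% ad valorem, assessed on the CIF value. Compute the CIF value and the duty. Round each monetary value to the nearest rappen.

CIF value: CHF 47833.44; import duty: CHF 8610.02

Let C be the CIF value. C = FCA price + pre-shipment costs + freight + 0.6% × C
C − 0.6% × C = 39321.29 + 933.71 + 7291.44
0.994 × C = 47546.44
C = 47546.44 / 0.994 = 47833.44
Insurance premium = 0.6% × 47833.44 = 287.00
Import duty = 47833.44 × 18% = 8610.02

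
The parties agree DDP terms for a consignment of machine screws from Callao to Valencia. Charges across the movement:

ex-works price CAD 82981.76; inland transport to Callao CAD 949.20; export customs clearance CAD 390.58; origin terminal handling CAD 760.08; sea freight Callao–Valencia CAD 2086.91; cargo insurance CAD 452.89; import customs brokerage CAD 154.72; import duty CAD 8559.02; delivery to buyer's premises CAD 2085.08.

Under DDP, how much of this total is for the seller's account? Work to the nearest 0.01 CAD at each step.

Seller's account: CAD 98420.24

DDP: the seller bears all costs including import duty.
Seller's account: goods 82981.76 + inland to port 949.20 + export clearance 390.58 + origin terminal 760.08 + freight 2086.91 + insurance 452.89 + brokerage 154.72 + duty 8559.02 + delivery 2085.08 = 98420.24
Buyer's account: 0.00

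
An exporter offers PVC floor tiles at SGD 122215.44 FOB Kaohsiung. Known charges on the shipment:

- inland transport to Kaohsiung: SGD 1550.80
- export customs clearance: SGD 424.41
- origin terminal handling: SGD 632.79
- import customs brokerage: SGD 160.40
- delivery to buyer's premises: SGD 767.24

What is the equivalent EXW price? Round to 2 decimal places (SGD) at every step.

Not relevant to the conversion: delivery, brokerage — on the buyer under both terms; not part of either seller's price.
From FOB to EXW, the seller no longer bears: inland to port, export clearance, origin terminal.
EXW price = 122215.44 − 1550.80 − 424.41 − 632.79 = 119607.44

EXW price: SGD 119607.44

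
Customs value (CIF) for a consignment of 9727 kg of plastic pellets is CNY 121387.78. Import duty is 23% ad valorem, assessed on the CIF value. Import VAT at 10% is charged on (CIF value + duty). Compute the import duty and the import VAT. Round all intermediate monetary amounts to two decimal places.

Import duty = 121387.78 × 23% = 27919.19
VAT base = CIF + duty = 121387.78 + 27919.19 = 149306.97
Import VAT = 149306.97 × 10% = 14930.70

Import duty: CNY 27919.19; import VAT: CNY 14930.70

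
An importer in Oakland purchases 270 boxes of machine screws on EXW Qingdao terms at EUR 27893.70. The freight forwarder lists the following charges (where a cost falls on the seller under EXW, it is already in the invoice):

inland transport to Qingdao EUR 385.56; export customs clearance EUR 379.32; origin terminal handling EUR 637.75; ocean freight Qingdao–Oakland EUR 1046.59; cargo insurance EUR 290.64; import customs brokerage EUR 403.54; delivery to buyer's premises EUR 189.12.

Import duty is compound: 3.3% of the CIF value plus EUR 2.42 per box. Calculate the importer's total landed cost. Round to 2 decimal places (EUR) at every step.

Total landed cost: EUR 32890.53

EXW: the seller makes goods available at their premises; the buyer bears all onward costs.
CIF value = EXW price + inland to port + export clearance + origin terminal + freight + insurance = 27893.70 + 385.56 + 379.32 + 637.75 + 1046.59 + 290.64 = 30633.56
Ad valorem component: 30633.56 × 3.3% = 1010.91
Specific component: 270 × 2.42 = 653.40
Import duty = 1010.91 + 653.40 = 1664.31
Buyer bears: inland to port 385.56 + export clearance 379.32 + origin terminal 637.75 + freight 1046.59 + insurance 290.64 + brokerage 403.54 + delivery 189.12 + duty 1664.31 = 4996.83
Landed cost = invoice 27893.70 + 4996.83 = 32890.53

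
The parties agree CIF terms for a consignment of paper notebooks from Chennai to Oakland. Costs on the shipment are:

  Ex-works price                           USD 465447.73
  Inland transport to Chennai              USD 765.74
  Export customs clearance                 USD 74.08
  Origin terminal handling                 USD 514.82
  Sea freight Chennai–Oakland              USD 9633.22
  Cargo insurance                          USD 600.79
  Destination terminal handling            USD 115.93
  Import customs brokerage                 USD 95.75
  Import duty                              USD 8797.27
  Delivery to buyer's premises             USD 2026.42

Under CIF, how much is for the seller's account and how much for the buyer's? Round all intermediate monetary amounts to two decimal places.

CIF: the seller pays costs through ocean freight and marine insurance to the destination port.
Seller's account: goods 465447.73 + inland to port 765.74 + export clearance 74.08 + origin terminal 514.82 + freight 9633.22 + insurance 600.79 = 477036.38
Buyer's account: destination terminal 115.93 + brokerage 95.75 + duty 8797.27 + delivery 2026.42 = 11035.37

Seller: USD 477036.38; buyer: USD 11035.37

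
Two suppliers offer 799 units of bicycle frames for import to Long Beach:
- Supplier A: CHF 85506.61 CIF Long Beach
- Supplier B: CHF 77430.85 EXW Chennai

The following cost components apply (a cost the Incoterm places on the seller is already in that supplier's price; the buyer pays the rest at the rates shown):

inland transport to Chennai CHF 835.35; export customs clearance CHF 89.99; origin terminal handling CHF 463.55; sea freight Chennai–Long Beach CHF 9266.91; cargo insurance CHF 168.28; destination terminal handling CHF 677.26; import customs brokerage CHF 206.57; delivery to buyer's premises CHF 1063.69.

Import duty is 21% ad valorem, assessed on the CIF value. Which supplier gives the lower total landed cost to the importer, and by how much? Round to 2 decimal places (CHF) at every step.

Supplier A (CIF):
The CIF price already equals the CIF value: 85506.61
Import duty = 85506.61 × 21% = 17956.39
Buyer bears (A): 677.26 + 206.57 + 1063.69 = 1947.52
Landed cost (A) = invoice 85506.61 + 1947.52 + duty 17956.39 = 105410.52
Supplier B (EXW):
CIF value = EXW price + inland to port + export clearance + origin terminal + freight + insurance = 77430.85 + 835.35 + 89.99 + 463.55 + 9266.91 + 168.28 = 88254.93
Import duty = 88254.93 × 21% = 18533.54
Buyer bears (B): 835.35 + 89.99 + 463.55 + 9266.91 + 168.28 + 677.26 + 206.57 + 1063.69 = 12771.60
Landed cost (B) = invoice 77430.85 + 12771.60 + duty 18533.54 = 108735.99
Difference = |105410.52 − 108735.99| = 3325.47

Supplier A is cheaper by CHF 3325.47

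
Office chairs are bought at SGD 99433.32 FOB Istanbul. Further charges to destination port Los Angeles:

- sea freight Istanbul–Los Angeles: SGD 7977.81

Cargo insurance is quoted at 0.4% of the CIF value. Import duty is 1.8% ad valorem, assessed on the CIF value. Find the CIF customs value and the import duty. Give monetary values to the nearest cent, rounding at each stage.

Let C be the CIF value. C = FOB price + freight + 0.4% × C
C − 0.4% × C = 99433.32 + 7977.81
0.996 × C = 107411.13
C = 107411.13 / 0.996 = 107842.50
Insurance premium = 0.4% × 107842.50 = 431.37
Import duty = 107842.50 × 1.8% = 1941.17

CIF value: SGD 107842.50; import duty: SGD 1941.17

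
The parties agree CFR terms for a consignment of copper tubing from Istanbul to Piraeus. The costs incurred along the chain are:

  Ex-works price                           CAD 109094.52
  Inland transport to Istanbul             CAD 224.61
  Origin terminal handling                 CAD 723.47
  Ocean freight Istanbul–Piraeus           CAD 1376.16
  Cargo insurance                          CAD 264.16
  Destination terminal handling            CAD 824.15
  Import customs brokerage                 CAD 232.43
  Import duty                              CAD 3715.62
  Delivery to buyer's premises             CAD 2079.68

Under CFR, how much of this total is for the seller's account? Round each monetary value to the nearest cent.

CFR: the seller pays costs through ocean freight to the destination port, but not insurance.
Seller's account: goods 109094.52 + inland to port 224.61 + origin terminal 723.47 + freight 1376.16 = 111418.76
Buyer's account: insurance 264.16 + destination terminal 824.15 + brokerage 232.43 + duty 3715.62 + delivery 2079.68 = 7116.04

Seller's account: CAD 111418.76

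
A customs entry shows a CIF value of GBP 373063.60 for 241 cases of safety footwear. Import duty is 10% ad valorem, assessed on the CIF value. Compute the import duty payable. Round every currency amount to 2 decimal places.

Import duty = 373063.60 × 10% = 37306.36

Import duty: GBP 37306.36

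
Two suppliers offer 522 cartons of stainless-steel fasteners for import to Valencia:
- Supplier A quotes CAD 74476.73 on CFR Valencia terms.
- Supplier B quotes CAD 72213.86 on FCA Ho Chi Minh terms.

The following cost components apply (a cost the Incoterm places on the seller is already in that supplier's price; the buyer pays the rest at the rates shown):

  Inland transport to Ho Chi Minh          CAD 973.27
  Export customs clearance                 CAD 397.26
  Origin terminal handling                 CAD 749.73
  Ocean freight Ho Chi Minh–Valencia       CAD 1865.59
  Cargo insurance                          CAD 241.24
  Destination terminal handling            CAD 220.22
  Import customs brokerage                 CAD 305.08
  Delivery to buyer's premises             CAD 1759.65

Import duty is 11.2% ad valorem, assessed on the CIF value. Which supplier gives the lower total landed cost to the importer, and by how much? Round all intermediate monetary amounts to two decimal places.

Supplier A (CFR):
CIF value = CFR price + insurance = 74476.73 + 241.24 = 74717.97
Import duty = 74717.97 × 11.2% = 8368.41
Buyer bears (A): 241.24 + 220.22 + 305.08 + 1759.65 = 2526.19
Landed cost (A) = invoice 74476.73 + 2526.19 + duty 8368.41 = 85371.33
Supplier B (FCA):
CIF value = FCA price + origin terminal + freight + insurance = 72213.86 + 749.73 + 1865.59 + 241.24 = 75070.42
Import duty = 75070.42 × 11.2% = 8407.89
Buyer bears (B): 749.73 + 1865.59 + 241.24 + 220.22 + 305.08 + 1759.65 = 5141.51
Landed cost (B) = invoice 72213.86 + 5141.51 + duty 8407.89 = 85763.26
Difference = |85371.33 − 85763.26| = 391.93

Supplier A is cheaper by CAD 391.93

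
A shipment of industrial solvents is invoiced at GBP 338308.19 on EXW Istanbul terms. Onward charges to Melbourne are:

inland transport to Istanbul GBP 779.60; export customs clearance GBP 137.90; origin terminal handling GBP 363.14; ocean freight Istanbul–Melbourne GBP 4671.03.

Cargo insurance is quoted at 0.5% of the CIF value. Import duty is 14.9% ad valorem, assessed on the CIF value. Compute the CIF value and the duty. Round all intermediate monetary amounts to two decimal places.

CIF value: GBP 345989.81; import duty: GBP 51552.48

Let C be the CIF value. C = EXW price + pre-shipment costs + freight + 0.5% × C
C − 0.5% × C = 338308.19 + 779.60 + 137.90 + 363.14 + 4671.03
0.995 × C = 344259.86
C = 344259.86 / 0.995 = 345989.81
Insurance premium = 0.5% × 345989.81 = 1729.95
Import duty = 345989.81 × 14.9% = 51552.48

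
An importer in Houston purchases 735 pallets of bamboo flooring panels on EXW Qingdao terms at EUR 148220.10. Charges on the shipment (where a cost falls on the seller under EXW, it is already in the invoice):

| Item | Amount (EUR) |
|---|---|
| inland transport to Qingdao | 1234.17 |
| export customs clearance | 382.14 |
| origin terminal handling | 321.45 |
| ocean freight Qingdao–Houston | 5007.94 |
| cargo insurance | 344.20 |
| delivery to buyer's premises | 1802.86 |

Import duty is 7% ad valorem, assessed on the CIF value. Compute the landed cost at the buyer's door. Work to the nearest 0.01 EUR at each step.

Total landed cost: EUR 168198.56

EXW: the seller makes goods available at their premises; the buyer bears all onward costs.
CIF value = EXW price + inland to port + export clearance + origin terminal + freight + insurance = 148220.10 + 1234.17 + 382.14 + 321.45 + 5007.94 + 344.20 = 155510.00
Import duty = 155510.00 × 7% = 10885.70
Buyer bears: inland to port 1234.17 + export clearance 382.14 + origin terminal 321.45 + freight 5007.94 + insurance 344.20 + delivery 1802.86 + duty 10885.70 = 19978.46
Landed cost = invoice 148220.10 + 19978.46 = 168198.56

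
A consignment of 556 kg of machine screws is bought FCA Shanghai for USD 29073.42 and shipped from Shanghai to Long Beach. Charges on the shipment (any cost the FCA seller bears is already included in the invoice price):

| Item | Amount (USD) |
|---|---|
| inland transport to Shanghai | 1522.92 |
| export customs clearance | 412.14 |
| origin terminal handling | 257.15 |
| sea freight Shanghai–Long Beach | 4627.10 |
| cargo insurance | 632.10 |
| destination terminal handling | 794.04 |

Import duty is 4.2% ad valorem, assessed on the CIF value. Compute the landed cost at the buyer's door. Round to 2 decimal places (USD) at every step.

Total landed cost: USD 36836.58

FCA: the seller delivers export-cleared goods to the carrier; the buyer bears costs from that point.
Already in the invoice (seller's account under FCA): inland to port, export clearance — exclude.
CIF value = FCA price + origin terminal + freight + insurance = 29073.42 + 257.15 + 4627.10 + 632.10 = 34589.77
Import duty = 34589.77 × 4.2% = 1452.77
Buyer bears: origin terminal 257.15 + freight 4627.10 + insurance 632.10 + destination terminal 794.04 + duty 1452.77 = 7763.16
Landed cost = invoice 29073.42 + 7763.16 = 36836.58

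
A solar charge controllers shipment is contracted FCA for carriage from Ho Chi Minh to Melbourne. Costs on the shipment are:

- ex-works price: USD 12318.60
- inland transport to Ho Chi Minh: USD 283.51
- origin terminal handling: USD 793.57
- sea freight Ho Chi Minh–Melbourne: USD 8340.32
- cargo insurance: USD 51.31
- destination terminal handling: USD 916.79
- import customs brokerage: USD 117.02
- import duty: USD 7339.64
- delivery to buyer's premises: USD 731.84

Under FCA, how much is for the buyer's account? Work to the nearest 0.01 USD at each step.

FCA: the seller delivers export-cleared goods to the carrier; the buyer bears costs from that point.
Seller's account: goods 12318.60 + inland to port 283.51 = 12602.11
Buyer's account: origin terminal 793.57 + freight 8340.32 + insurance 51.31 + destination terminal 916.79 + brokerage 117.02 + duty 7339.64 + delivery 731.84 = 18290.49

Buyer's account: USD 18290.49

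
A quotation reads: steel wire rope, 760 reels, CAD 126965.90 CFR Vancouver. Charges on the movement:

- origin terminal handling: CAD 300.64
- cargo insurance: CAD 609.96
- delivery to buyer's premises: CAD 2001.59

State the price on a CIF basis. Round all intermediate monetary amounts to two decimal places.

CIF price: CAD 127575.86

Not relevant to the conversion: origin terminal — on the seller under both CFR and CIF; already in the CFR price and stays in the CIF price. delivery — on the buyer under both terms; not part of either seller's price.
From CFR to CIF, the seller additionally bears: insurance.
CIF price = 126965.90 + 609.96 = 127575.86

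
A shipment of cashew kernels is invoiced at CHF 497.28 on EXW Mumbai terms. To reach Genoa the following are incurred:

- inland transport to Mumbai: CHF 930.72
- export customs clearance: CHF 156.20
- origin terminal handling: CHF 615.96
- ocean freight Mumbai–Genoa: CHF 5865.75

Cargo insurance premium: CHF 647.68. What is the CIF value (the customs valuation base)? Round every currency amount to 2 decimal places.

CIF = EXW price + pre-shipment costs + freight + insurance
CIF = 497.28 + 930.72 + 156.20 + 615.96 + 5865.75 + 647.68 = 8713.59

CIF value: CHF 8713.59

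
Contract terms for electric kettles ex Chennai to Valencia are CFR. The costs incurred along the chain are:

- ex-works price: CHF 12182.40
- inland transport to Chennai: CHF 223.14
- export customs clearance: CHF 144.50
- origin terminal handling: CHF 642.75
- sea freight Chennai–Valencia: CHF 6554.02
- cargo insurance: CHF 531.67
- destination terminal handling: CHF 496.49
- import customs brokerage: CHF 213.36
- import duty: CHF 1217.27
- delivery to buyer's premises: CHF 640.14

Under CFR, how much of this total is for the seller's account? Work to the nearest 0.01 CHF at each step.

CFR: the seller pays costs through ocean freight to the destination port, but not insurance.
Seller's account: goods 12182.40 + inland to port 223.14 + export clearance 144.50 + origin terminal 642.75 + freight 6554.02 = 19746.81
Buyer's account: insurance 531.67 + destination terminal 496.49 + brokerage 213.36 + duty 1217.27 + delivery 640.14 = 3098.93

Seller's account: CHF 19746.81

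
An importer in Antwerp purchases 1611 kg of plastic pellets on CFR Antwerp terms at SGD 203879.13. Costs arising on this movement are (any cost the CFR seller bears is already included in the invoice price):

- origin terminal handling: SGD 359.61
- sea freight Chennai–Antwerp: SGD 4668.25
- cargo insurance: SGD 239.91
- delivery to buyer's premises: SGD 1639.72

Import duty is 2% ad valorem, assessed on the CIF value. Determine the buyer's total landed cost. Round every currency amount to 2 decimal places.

Total landed cost: SGD 209841.14

CFR: the seller pays costs through ocean freight to the destination port, but not insurance.
Already in the invoice (seller's account under CFR): origin terminal, freight — exclude.
CIF value = CFR price + insurance = 203879.13 + 239.91 = 204119.04
Import duty = 204119.04 × 2% = 4082.38
Buyer bears: insurance 239.91 + delivery 1639.72 + duty 4082.38 = 5962.01
Landed cost = invoice 203879.13 + 5962.01 = 209841.14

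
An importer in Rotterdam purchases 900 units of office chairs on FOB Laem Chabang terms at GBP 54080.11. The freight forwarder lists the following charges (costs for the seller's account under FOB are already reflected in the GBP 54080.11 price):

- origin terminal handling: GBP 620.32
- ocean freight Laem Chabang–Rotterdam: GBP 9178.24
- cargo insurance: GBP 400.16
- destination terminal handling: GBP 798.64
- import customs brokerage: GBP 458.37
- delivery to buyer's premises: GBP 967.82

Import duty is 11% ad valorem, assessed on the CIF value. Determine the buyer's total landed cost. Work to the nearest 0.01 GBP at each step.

FOB: the seller bears costs until goods are on board at the origin port; the buyer bears freight, insurance and all costs thereafter.
Already in the invoice (seller's account under FOB): origin terminal — exclude.
CIF value = FOB price + freight + insurance = 54080.11 + 9178.24 + 400.16 = 63658.51
Import duty = 63658.51 × 11% = 7002.44
Buyer bears: freight 9178.24 + insurance 400.16 + destination terminal 798.64 + brokerage 458.37 + delivery 967.82 + duty 7002.44 = 18805.67
Landed cost = invoice 54080.11 + 18805.67 = 72885.78

Total landed cost: GBP 72885.78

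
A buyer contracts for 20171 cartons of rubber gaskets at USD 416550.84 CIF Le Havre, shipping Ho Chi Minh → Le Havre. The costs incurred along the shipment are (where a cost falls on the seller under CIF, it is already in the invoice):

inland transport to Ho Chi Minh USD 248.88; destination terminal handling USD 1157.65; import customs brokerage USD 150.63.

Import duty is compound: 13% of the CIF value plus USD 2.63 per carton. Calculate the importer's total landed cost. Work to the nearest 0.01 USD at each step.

CIF: the seller pays costs through ocean freight and marine insurance to the destination port.
Already in the invoice (seller's account under CIF): inland to port — exclude.
The CIF price already equals the CIF value: 416550.84
Ad valorem component: 416550.84 × 13% = 54151.61
Specific component: 20171 × 2.63 = 53049.73
Import duty = 54151.61 + 53049.73 = 107201.34
Buyer bears: destination terminal 1157.65 + brokerage 150.63 + duty 107201.34 = 108509.62
Landed cost = invoice 416550.84 + 108509.62 = 525060.46

Total landed cost: USD 525060.46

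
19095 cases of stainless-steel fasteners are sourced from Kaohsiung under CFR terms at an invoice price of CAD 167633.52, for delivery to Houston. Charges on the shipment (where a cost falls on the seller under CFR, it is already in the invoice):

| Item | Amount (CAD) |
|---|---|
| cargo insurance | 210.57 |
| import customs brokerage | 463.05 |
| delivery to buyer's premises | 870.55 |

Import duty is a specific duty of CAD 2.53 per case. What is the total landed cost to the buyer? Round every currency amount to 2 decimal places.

Total landed cost: CAD 217488.04

CFR: the seller pays costs through ocean freight to the destination port, but not insurance.
CIF value = CFR price + insurance = 167633.52 + 210.57 = 167844.09
Import duty = 19095 × 2.53 = 48310.35
Buyer bears: insurance 210.57 + brokerage 463.05 + delivery 870.55 + duty 48310.35 = 49854.52
Landed cost = invoice 167633.52 + 49854.52 = 217488.04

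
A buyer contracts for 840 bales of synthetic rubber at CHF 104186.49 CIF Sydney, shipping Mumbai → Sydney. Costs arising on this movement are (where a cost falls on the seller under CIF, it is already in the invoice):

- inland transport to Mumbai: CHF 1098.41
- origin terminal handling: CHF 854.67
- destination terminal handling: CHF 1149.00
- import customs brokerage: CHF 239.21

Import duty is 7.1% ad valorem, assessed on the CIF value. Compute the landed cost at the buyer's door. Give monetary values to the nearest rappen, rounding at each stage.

CIF: the seller pays costs through ocean freight and marine insurance to the destination port.
Already in the invoice (seller's account under CIF): inland to port, origin terminal — exclude.
The CIF price already equals the CIF value: 104186.49
Import duty = 104186.49 × 7.1% = 7397.24
Buyer bears: destination terminal 1149.00 + brokerage 239.21 + duty 7397.24 = 8785.45
Landed cost = invoice 104186.49 + 8785.45 = 112971.94

Total landed cost: CHF 112971.94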